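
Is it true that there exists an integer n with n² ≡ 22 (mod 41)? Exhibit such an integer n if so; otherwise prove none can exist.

Apply Euler's criterion with the prime 41: 22 is a quadratic residue iff 22^20 ≡ 1 (mod 41), and a non-residue iff it is ≡ −1.
Repeated squaring mod 41: 22^2 = 484 ≡ 33; 22^4 ≡ 33² = 1089 ≡ 23; 22^8 ≡ 23² = 529 ≡ 37; 22^16 ≡ 37² = 1369 ≡ 16.
Since 20 = 16 + 4, 22^20 ≡ 16 · 23; multiplying out mod 41: 16·23 = 368 ≡ 40. Thus 22^20 ≡ 40 ≡ −1 (mod 41).
By Euler's criterion 22 is a quadratic non-residue mod 41: no n satisfies n² ≡ 22 (mod 41).

No, no such integer exists.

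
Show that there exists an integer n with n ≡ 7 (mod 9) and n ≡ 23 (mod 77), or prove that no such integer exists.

n = 331

The moduli 9 and 77 are coprime, so by the Chinese Remainder Theorem a unique solution modulo 693 exists.
Any solution of the first congruence is n = 7 + 9t; substituting into the second, 9t ≡ 23 − 7 ≡ 16 (mod 77).
To invert 9 modulo 77: 77 = 8·9 + 5, 9 = 1·5 + 4, 5 = 1·4 + 1, 4 = 4·1 + 0, and unwinding, 1 = 5 − 1·4 = 5 − (9 − 1·5) = −9 + 2·5 = −9 + 2·(77 − 8·9) = 2·77 − 17·9. Thus 9⁻¹ ≡ -17 ≡ 60 (mod 77).
Multiplying by 60: t ≡ 60·16 = 960 ≡ 36 (mod 77).
With t = 36: n = 7 + 9·36 = 331.
Verify: 331 = 36·9 + 7 and 331 = 4·77 + 23. ✓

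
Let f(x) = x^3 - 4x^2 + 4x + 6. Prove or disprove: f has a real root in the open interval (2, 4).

The endpoint values f(2) = 6 and f(4) = 22 are both positive. Claim: f(x) > 0 for every x in (2, 4).
Substitute x = 2 + u, where 0 < u < 2 on the interval. Expanding, f(2 + u) = u^3 + 2u^2 + 6.
All 3 nonzero coefficients of this polynomial in u are positive; hence for u > 0 the value is a sum of positive terms (the constant 6 among them).
Therefore f(x) > 0 throughout (2, 4), and f has no zero there.

No such root exists.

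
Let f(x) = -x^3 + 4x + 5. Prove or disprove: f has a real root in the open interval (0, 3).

Yes, f has a root in the interval.

f(0) = 5 and f(3) = -10, which have opposite signs.
As a polynomial, f is continuous on every closed interval.
By the Intermediate Value Theorem, f takes the value 0 somewhere in the open interval.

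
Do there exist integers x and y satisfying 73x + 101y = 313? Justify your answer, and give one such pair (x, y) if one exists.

73 and 101 are coprime, so 73x + 101y ranges over all of ℤ.
Dividing repeatedly: 101 = 1·73 + 28, 73 = 2·28 + 17, 28 = 1·17 + 11, 17 = 1·11 + 6, 11 = 1·6 + 5, 6 = 1·5 + 1, 5 = 5·1 + 0.
Back-substituting, 1 = 6 − 1·5 = 6 − (11 − 1·6) = −11 + 2·6 = −11 + 2·(17 − 1·11) = 2·17 − 3·11 = 2·17 − 3·(28 − 1·17) = −3·28 + 5·17 = −3·28 + 5·(73 − 2·28) = 5·73 − 13·28 = 5·73 − 13·(101 − 1·73) = −13·101 + 18·73; that is, 73·18 + 101·(-13) = 1.
Multiplying through by 313: x = 18·313 = 5634, y = (-13)·313 = -4069 is a solution.
The general solution is x = 5634 + 101k, y = -4069 − 73k; taking k = -55 gives the smaller pair x = 79, y = -54.
Check: 73·79 + 101·(-54) = 5767 − 5454 = 313. ✓

x = 79, y = -54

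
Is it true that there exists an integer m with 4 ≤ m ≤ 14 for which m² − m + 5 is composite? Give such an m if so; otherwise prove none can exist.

m = 13

At m = 13: 13² − 13 + 5 = 161 = 7·23, which is composite.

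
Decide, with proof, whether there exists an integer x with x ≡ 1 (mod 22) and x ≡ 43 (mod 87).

The moduli 22 and 87 are coprime, so by the Chinese Remainder Theorem a unique solution modulo 1914 exists.
Any solution of the first congruence is x = 1 + 22t; substituting into the second, 22t ≡ 43 − 1 ≡ 42 (mod 87).
Note 22·4 = 88 ≡ 1 (mod 87) (as 88 − 1 = 1·87), so 22⁻¹ ≡ 4.
Multiplying by 4: t ≡ 4·42 = 168 ≡ 81 (mod 87).
With t = 81: x = 1 + 22·81 = 1783.
Check: 1783 mod 22 = 1, 1783 mod 87 = 43. ✓

x = 1783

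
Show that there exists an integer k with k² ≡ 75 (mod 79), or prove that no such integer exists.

79 is prime, so by Euler's criterion 75 is a square mod 79 iff 75^((79−1)/2) = 75^39 ≡ 1 (mod 79).
Squaring successively (mod 79): 75^2 = 5625 ≡ 16; 75^4 ≡ 16² = 256 ≡ 19; 75^8 ≡ 19² = 361 ≡ 45; 75^16 ≡ 45² = 2025 ≡ 50; 75^32 ≡ 50² = 2500 ≡ 51.
Since 39 = 32 + 4 + 2 + 1, 75^39 ≡ 51 · 19 · 16 · 75; multiplying out mod 79: 51·19 = 969 ≡ 21, then 21·16 = 336 ≡ 20, then 20·75 = 1500 ≡ 78. Thus 75^39 ≡ 78 ≡ −1 (mod 79).
The value −1 means 75 is a non-residue modulo 79, so k² ≡ 75 (mod 79) is impossible.

There is no such integer.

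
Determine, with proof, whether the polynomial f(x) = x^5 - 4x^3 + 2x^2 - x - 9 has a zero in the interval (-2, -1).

f(-2) = 1 and f(-1) = -3, which have opposite signs.
Since f is a polynomial it is continuous on [-2, -1].
By the Intermediate Value Theorem f must vanish at some point of (-2, -1).

Such a root exists.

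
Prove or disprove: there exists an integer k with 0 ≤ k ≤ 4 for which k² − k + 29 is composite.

k = 3

At k = 3: 3² − 3 + 29 = 35 = 5·7, which is composite.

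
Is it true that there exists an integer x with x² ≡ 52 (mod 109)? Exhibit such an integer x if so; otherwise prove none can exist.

Apply Euler's criterion with the prime 109: 52 is a quadratic residue iff 52^54 ≡ 1 (mod 109), and a non-residue iff it is ≡ −1.
Squaring successively (mod 109): 52^2 = 2704 ≡ 88; 52^4 ≡ 88² = 7744 ≡ 5; 52^8 ≡ 5² = 25 ≡ 25; 52^16 ≡ 25² = 625 ≡ 80; 52^32 ≡ 80² = 6400 ≡ 78.
Since 54 = 32 + 16 + 4 + 2, 52^54 ≡ 78 · 80 · 5 · 88; multiplying out mod 109: 78·80 = 6240 ≡ 27, then 27·5 = 135 ≡ 26, then 26·88 = 2288 ≡ 108. Thus 52^54 ≡ 108 ≡ −1 (mod 109).
By Euler's criterion 52 is a quadratic non-residue mod 109: no x satisfies x² ≡ 52 (mod 109).

There is no such integer.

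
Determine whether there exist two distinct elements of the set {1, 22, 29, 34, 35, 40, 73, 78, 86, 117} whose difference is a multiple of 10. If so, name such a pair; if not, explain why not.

No, no such pair exists.

Two integers differ by a multiple of 10 exactly when they have the same residue mod 10. The residues are 1↦1, 22↦2, 29↦9, 34↦4, 35↦5, 40↦0, 73↦3, 78↦8, 86↦6, 117↦7.
These 10 residues are pairwise different, hence no difference of two elements is divisible by 10.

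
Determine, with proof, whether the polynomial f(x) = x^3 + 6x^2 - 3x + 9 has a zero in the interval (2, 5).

f(2) = 35 and f(5) = 269, both positive, so a sign-change argument is unavailable; we show f keeps this sign on the whole interval.
Substitute x = 2 + u, where 0 < u < 3 on the interval. Expanding, f(2 + u) = u^3 + 12u^2 + 33u + 35.
The nonzero coefficients here are all positive, so for u > 0 every term is positive (or zero), and the constant term 35 is strictly positive.
Therefore f(x) > 0 throughout (2, 5), and f has no zero there.

No such root exists.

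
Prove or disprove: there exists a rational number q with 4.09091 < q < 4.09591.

q = 86/21

Multiplying by 21: 21·4.09091 = 85.90911 and 21·4.09591 = 86.01411, so the integer 86 lies strictly between them.
Hence 86/21 is a rational number with 4.09091 < 86/21 < 4.09591.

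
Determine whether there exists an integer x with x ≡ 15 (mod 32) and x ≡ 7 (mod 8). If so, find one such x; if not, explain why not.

The moduli are not coprime: gcd(32, 8) = 8. Compatibility requires 8 ∣ (7 − 15) = -8, which holds, so solutions exist.
The smallest candidate x = 15 works directly: 15 ≡ 7 (mod 8).
Indeed 15 ≡ 15 (mod 32) and 15 ≡ 7 (mod 8).

x = 15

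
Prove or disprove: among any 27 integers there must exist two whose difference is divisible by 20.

Yes, this is always true.

Each integer lies in one of the 20 residue classes modulo 20.
Placing 27 integers into 20 classes, some class receives at least two — say a and b.
Then a ≡ b (mod 20), i.e. 20 ∣ (a − b).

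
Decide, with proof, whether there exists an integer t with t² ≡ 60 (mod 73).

There is no such integer.

Apply Euler's criterion with the prime 73: 60 is a quadratic residue iff 60^36 ≡ 1 (mod 73), and a non-residue iff it is ≡ −1.
Squaring successively (mod 73): 60^2 = 3600 ≡ 23; 60^4 ≡ 23² = 529 ≡ 18; 60^8 ≡ 18² = 324 ≡ 32; 60^16 ≡ 32² = 1024 ≡ 2; 60^32 ≡ 2² = 4 ≡ 4.
Since 36 = 32 + 4, 60^36 ≡ 4 · 18; multiplying out mod 73: 4·18 = 72 ≡ 72. Thus 60^36 ≡ 72 ≡ −1 (mod 73).
The value −1 means 60 is a non-residue modulo 73, so t² ≡ 60 (mod 73) is impossible.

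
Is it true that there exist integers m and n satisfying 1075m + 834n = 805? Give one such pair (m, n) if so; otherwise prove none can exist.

Since gcd(1075, 834) = 1, every integer is an integer combination of 1075 and 834.
Dividing repeatedly: 1075 = 1·834 + 241, 834 = 3·241 + 111, 241 = 2·111 + 19, 111 = 5·19 + 16, 19 = 1·16 + 3, 16 = 5·3 + 1, 3 = 3·1 + 0.
Unwinding: 1 = 16 − 5·3 = 16 − 5·(19 − 1·16) = −5·19 + 6·16 = −5·19 + 6·(111 − 5·19) = 6·111 − 35·19 = 6·111 − 35·(241 − 2·111) = −35·241 + 76·111 = −35·241 + 76·(834 − 3·241) = 76·834 − 263·241 = 76·834 − 263·(1075 − 1·834) = −263·1075 + 339·834, i.e. 1075·(-263) + 834·339 = 1.
Multiplying through by 805: m = (-263)·805 = -211715, n = 339·805 = 272895 is a solution.
Shifting by a multiple of (834, −1075) keeps it a solution: m = -211715 + 254·834 = 121, n = 272895 − 254·1075 = -155.
Indeed 1075·121 + 834·(-155) = 130075 − 129270 = 805.

m = 121, n = -155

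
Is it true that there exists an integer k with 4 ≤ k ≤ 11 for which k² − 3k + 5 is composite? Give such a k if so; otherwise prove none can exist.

At k = 7: 7² − 3·7 + 5 = 33 = 3·11, which is composite.

k = 7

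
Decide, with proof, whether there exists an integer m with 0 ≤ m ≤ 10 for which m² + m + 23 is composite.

m = 3

At m = 3: 3² + 3 + 23 = 35 = 5·7, which is composite.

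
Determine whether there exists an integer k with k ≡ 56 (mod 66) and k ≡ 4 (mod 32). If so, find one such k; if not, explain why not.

gcd(66, 32) = 2. A simultaneous solution exists iff 56 ≡ 4 (mod 2); here 56 mod 2 = 0 = 4 mod 2, so it does.
The integers ≡ 56 (mod 66) are 56, 122, 188, 254, 320, 386, 452, …; their remainders mod 32 are 24, 26, 28, 30, 0, 2, 4, so k = 452 is the first that is ≡ 4 (mod 32).
Check: 452 mod 66 = 56, 452 mod 32 = 4. ✓

k = 452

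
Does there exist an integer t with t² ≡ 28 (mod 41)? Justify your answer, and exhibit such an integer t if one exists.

41 is prime, so by Euler's criterion 28 is a square mod 41 iff 28^((41−1)/2) = 28^20 ≡ 1 (mod 41).
Squaring successively (mod 41): 28^2 = 784 ≡ 5; 28^4 ≡ 5² = 25 ≡ 25; 28^8 ≡ 25² = 625 ≡ 10; 28^16 ≡ 10² = 100 ≡ 18.
Since 20 = 16 + 4, 28^20 ≡ 18 · 25; multiplying out mod 41: 18·25 = 450 ≡ 40. Thus 28^20 ≡ 40 ≡ −1 (mod 41).
The value −1 means 28 is a non-residue modulo 41, so t² ≡ 28 (mod 41) is impossible.

There is no such integer.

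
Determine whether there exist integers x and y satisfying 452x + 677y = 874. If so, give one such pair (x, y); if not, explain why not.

x = 634, y = -422

452 and 677 are coprime, so 452x + 677y ranges over all of ℤ.
Euclidean algorithm: 677 = 1·452 + 225, 452 = 2·225 + 2, 225 = 112·2 + 1, 2 = 2·1 + 0.
Back-substituting, 1 = 225 − 112·2 = 225 − 112·(452 − 2·225) = −112·452 + 225·225 = −112·452 + 225·(677 − 1·452) = 225·677 − 337·452; that is, 452·(-337) + 677·225 = 1.
Times 874: 452·(-294538) + 677·196650 = 874, so (-294538, 196650) solves it.
The general solution is x = -294538 + 677k, y = 196650 − 452k; taking k = 436 gives the smaller pair x = 634, y = -422.
Check: 452·634 + 677·(-422) = 286568 − 285694 = 874. ✓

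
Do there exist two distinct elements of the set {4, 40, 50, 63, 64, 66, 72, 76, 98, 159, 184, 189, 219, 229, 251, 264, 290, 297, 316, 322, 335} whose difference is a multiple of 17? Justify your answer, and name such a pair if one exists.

Reduce each element mod 17: 4↦4, 40↦6, 50↦16, 63↦12, 64↦13, 66↦15, 72↦4, 76↦8, 98↦13, 159↦6, 184↦14, 189↦2, 219↦15, 229↦8, 251↦13, 264↦9, 290↦1, 297↦8, 316↦10, 322↦16, 335↦12. The residue 4 repeats (at 4 and 72), and 72 − 4 = 68 = 4·17.

Yes: 4 and 72.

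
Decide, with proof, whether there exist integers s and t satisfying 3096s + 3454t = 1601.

gcd(3096, 3454) = 2, so every integer of the form 3096s + 3454t is a multiple of 2.
But 1601 is not a multiple of 2 (it leaves remainder 1).
Therefore 3096s + 3454t = 1601 has no solution in integers.

There are no such integers.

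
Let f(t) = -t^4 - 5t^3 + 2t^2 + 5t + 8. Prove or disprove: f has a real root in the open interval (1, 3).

Such a root exists.

f(1) = 9 and f(3) = -175, which have opposite signs.
f is continuous everywhere (it is a polynomial), in particular on [1, 3].
By the Intermediate Value Theorem, f takes the value 0 somewhere in the open interval.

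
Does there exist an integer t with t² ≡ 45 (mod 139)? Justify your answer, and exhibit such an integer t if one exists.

t = 103

t = 103 works: 103² = 10609, and 10609 − 45 = 10564 = 76·139.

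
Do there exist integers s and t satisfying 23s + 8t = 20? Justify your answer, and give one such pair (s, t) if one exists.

s = 4, t = -9

23 and 8 are coprime, so 23s + 8t ranges over all of ℤ.
Euclidean algorithm: 23 = 2·8 + 7, 8 = 1·7 + 1, 7 = 7·1 + 0.
Unwinding: 1 = 8 − 1·7 = 8 − (23 − 2·8) = −23 + 3·8, i.e. 23·(-1) + 8·3 = 1.
Scaling by 20 gives the particular solution (s, t) = (-20, 60).
The general solution is s = -20 + 8k, t = 60 − 23k; taking k = 3 gives the smaller pair s = 4, t = -9.
Check: 23·4 + 8·(-9) = 92 − 72 = 20. ✓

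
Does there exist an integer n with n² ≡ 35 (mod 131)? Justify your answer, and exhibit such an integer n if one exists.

n = 67

n = 67 works: 67² = 4489, and 4489 − 35 = 4454 = 34·131.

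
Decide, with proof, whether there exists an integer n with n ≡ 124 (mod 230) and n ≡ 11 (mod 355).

No, no such integer exists.

Both moduli are multiples of 5 = gcd(230, 355), so any solution would satisfy n ≡ 124 and n ≡ 11 modulo 5 simultaneously.
These are incompatible: 124 − 11 = 113 is not divisible by 5.
So no integer satisfies both congruences.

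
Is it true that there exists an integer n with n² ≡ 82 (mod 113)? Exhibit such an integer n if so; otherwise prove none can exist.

n = 46

n = 46 works: 46² = 2116, and 2116 − 82 = 2034 = 18·113.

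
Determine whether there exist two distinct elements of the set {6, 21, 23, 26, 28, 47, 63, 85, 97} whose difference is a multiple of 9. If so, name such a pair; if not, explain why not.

There is no such pair.

Two integers differ by a multiple of 9 exactly when they have the same residue mod 9. The residues are 6↦6, 21↦3, 23↦5, 26↦8, 28↦1, 47↦2, 63↦0, 85↦4, 97↦7.
All 9 residues are distinct, so no two elements differ by a multiple of 9.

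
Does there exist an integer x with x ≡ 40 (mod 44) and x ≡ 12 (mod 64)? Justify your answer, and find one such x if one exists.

x = 524

gcd(44, 64) = 4. A simultaneous solution exists iff 40 ≡ 12 (mod 4); here 40 mod 4 = 0 = 12 mod 4, so it does.
Put x = 40 + 44t, so we need 44t ≡ 36 (mod 64), equivalently (divide by 4) 11t ≡ 9 (mod 16).
Since 11·3 = 33 = 2·16 + 1, the inverse of 11 mod 16 is 3.
Multiplying by 3: t ≡ 3·9 = 27 ≡ 11 (mod 16).
Then x = 40 + 44·11 = 524.
Indeed 524 ≡ 40 (mod 44) and 524 ≡ 12 (mod 64).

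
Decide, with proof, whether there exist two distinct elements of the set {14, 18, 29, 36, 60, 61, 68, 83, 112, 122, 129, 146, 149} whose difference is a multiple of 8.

18 and 122 are such a pair.

Reduce each element mod 8: 14↦6, 18↦2, 29↦5, 36↦4, 60↦4, 61↦5, 68↦4, 83↦3, 112↦0, 122↦2, 129↦1, 146↦2, 149↦5. The residue 2 repeats (at 18 and 122), and 122 − 18 = 104 = 13·8.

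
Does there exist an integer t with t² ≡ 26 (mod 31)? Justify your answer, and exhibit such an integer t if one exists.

Apply Euler's criterion with the prime 31: 26 is a quadratic residue iff 26^15 ≡ 1 (mod 31), and a non-residue iff it is ≡ −1.
Repeated squaring mod 31: 26^2 = 676 ≡ 25; 26^4 ≡ 25² = 625 ≡ 5; 26^8 ≡ 5² = 25 ≡ 25.
Since 15 = 8 + 4 + 2 + 1, 26^15 ≡ 25 · 5 · 25 · 26; multiplying out mod 31: 25·5 = 125 ≡ 1, then 1·25 = 25 ≡ 25, then 25·26 = 650 ≡ 30. Thus 26^15 ≡ 30 ≡ −1 (mod 31).
The value −1 means 26 is a non-residue modulo 31, so t² ≡ 26 (mod 31) is impossible.

There is no such integer.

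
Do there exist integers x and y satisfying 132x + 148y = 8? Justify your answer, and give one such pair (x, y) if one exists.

Every value of 132x + 148y is a multiple of gcd(132, 148) = 4; since 4 ∣ 8, solutions exist.
Dividing through by 4 reduces the equation to 33x + 37y = 2.
Euclidean algorithm: 37 = 1·33 + 4, 33 = 8·4 + 1, 4 = 4·1 + 0.
Working back up the chain: 1 = 33 − 8·4 = 33 − 8·(37 − 1·33) = −8·37 + 9·33. So 33·9 + 37·(-8) = 1.
Scaling by 2 gives the particular solution (x, y) = (18, -16).
Indeed 132·18 + 148·(-16) = 2376 − 2368 = 8.

x = 18, y = -16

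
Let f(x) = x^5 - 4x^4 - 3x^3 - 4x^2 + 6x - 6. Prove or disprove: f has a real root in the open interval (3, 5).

f(3) = -186 and f(5) = 174, which have opposite signs.
f is continuous everywhere (it is a polynomial), in particular on [3, 5].
By the Intermediate Value Theorem f must vanish at some point of (3, 5).

Such a root exists.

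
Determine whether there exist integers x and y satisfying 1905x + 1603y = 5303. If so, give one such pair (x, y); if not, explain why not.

x = 1180, y = -1399

1905 and 1603 are coprime, so 1905x + 1603y ranges over all of ℤ.
Euclidean algorithm: 1905 = 1·1603 + 302, 1603 = 5·302 + 93, 302 = 3·93 + 23, 93 = 4·23 + 1, 23 = 23·1 + 0.
Back-substituting, 1 = 93 − 4·23 = 93 − 4·(302 − 3·93) = −4·302 + 13·93 = −4·302 + 13·(1603 − 5·302) = 13·1603 − 69·302 = 13·1603 − 69·(1905 − 1·1603) = −69·1905 + 82·1603; that is, 1905·(-69) + 1603·82 = 1.
Scaling by 5303 gives the particular solution (x, y) = (-365907, 434846).
Adding 229·1603 to x and subtracting 229·1905 from y gives the tidier solution (1180, -1399).
Indeed 1905·1180 + 1603·(-1399) = 2247900 − 2242597 = 5303.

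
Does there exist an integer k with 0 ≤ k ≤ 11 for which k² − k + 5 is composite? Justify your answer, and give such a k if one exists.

At k = 6: 6² − 6 + 5 = 35 = 5·7, which is composite.

k = 6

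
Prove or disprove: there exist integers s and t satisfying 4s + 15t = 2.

Since gcd(4, 15) = 1, every integer is an integer combination of 4 and 15.
Euclidean algorithm: 15 = 3·4 + 3, 4 = 1·3 + 1, 3 = 3·1 + 0.
Back-substituting, 1 = 4 − 1·3 = 4 − (15 − 3·4) = −15 + 4·4; that is, 4·4 + 15·(-1) = 1.
Multiplying through by 2: s = 4·2 = 8, t = (-1)·2 = -2 is a solution.
Indeed 4·8 + 15·(-2) = 32 − 30 = 2.

s = 8, t = -2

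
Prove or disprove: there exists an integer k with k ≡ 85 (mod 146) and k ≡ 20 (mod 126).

Both moduli are multiples of 2 = gcd(146, 126), so any solution would satisfy k ≡ 85 and k ≡ 20 modulo 2 simultaneously.
These are incompatible: 85 − 20 = 65 is not divisible by 2.
Therefore no such k exists.

No, no such integer exists.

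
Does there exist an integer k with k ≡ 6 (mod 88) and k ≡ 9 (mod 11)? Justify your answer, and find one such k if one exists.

There is no such integer.

Reduce both congruences modulo 11, which divides 88 and 11: they say k ≡ 6 (mod 11) and k ≡ 9 (mod 11).
However 6 ≡ 6 and 9 ≡ 9 (mod 11), and 6 ≠ 9.
Therefore no such k exists.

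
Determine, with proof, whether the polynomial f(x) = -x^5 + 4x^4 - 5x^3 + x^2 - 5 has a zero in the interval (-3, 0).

Yes, f has a root in the interval.

f(-3) = 706 and f(0) = -5, which have opposite signs.
f is continuous everywhere (it is a polynomial), in particular on [-3, 0].
By the Intermediate Value Theorem f must vanish at some point of (-3, 0).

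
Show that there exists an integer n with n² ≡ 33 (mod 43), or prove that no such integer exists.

Apply Euler's criterion with the prime 43: 33 is a quadratic residue iff 33^21 ≡ 1 (mod 43), and a non-residue iff it is ≡ −1.
Repeated squaring mod 43: 33^2 = 1089 ≡ 14; 33^4 ≡ 14² = 196 ≡ 24; 33^8 ≡ 24² = 576 ≡ 17; 33^16 ≡ 17² = 289 ≡ 31.
Since 21 = 16 + 4 + 1, 33^21 ≡ 31 · 24 · 33; multiplying out mod 43: 31·24 = 744 ≡ 13, then 13·33 = 429 ≡ 42. Thus 33^21 ≡ 42 ≡ −1 (mod 43).
By Euler's criterion 33 is a quadratic non-residue mod 43: no n satisfies n² ≡ 33 (mod 43).

There is no such integer.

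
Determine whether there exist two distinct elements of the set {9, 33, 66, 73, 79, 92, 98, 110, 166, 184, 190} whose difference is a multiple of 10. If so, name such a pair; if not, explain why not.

Both 9 and 79 leave remainder 9 on division by 10; their difference 70 = 7·10 is a multiple of 10.

The pair (9, 79) works.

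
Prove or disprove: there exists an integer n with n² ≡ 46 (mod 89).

89 is prime, so by Euler's criterion 46 is a square mod 89 iff 46^((89−1)/2) = 46^44 ≡ 1 (mod 89).
Squaring successively (mod 89): 46^2 = 2116 ≡ 69; 46^4 ≡ 69² = 4761 ≡ 44; 46^8 ≡ 44² = 1936 ≡ 67; 46^16 ≡ 67² = 4489 ≡ 39; 46^32 ≡ 39² = 1521 ≡ 8.
Since 44 = 32 + 8 + 4, 46^44 ≡ 8 · 67 · 44; multiplying out mod 89: 8·67 = 536 ≡ 2, then 2·44 = 88 ≡ 88. Thus 46^44 ≡ 88 ≡ −1 (mod 89).
The value −1 means 46 is a non-residue modulo 89, so n² ≡ 46 (mod 89) is impossible.

No such integer exists.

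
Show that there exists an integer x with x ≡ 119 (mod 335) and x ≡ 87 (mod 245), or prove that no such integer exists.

No such integer exists.

Both moduli are multiples of 5 = gcd(335, 245), so any solution would satisfy x ≡ 119 and x ≡ 87 modulo 5 simultaneously.
These are incompatible: 119 − 87 = 32 is not divisible by 5.
So no integer satisfies both congruences.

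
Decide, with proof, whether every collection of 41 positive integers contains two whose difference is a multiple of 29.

There are exactly 29 possible remainders on division by 29.
With 41 integers and only 29 classes, the pigeonhole principle forces two of them, say a and b, into the same class.
Then a ≡ b (mod 29), i.e. 29 ∣ (a − b).

True.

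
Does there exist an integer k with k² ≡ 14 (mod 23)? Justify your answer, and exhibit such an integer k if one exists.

No, no such integer exists.

Apply Euler's criterion with the prime 23: 14 is a quadratic residue iff 14^11 ≡ 1 (mod 23), and a non-residue iff it is ≡ −1.
Repeated squaring mod 23: 14^2 = 196 ≡ 12; 14^4 ≡ 12² = 144 ≡ 6; 14^8 ≡ 6² = 36 ≡ 13.
Since 11 = 8 + 2 + 1, 14^11 ≡ 13 · 12 · 14; multiplying out mod 23: 13·12 = 156 ≡ 18, then 18·14 = 252 ≡ 22. Thus 14^11 ≡ 22 ≡ −1 (mod 23).
By Euler's criterion 14 is a quadratic non-residue mod 23: no k satisfies k² ≡ 14 (mod 23).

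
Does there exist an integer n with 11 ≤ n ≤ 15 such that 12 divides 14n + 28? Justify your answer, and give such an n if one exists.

No such integer n in that range exists.

The values of 14n + 28 for n = 11, 12, …, 15 are 182, 196, 210, 224, 238; reduced mod 12 these are 2, 4, 6, 8, 10.
None is 0, so 12 never divides 14n + 28 on this range.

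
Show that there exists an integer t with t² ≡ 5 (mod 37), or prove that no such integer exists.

Apply Euler's criterion with the prime 37: 5 is a quadratic residue iff 5^18 ≡ 1 (mod 37), and a non-residue iff it is ≡ −1.
Repeated squaring mod 37: 5^2 = 25 ≡ 25; 5^4 ≡ 25² = 625 ≡ 33; 5^8 ≡ 33² = 1089 ≡ 16; 5^16 ≡ 16² = 256 ≡ 34.
Since 18 = 16 + 2, 5^18 ≡ 34 · 25; multiplying out mod 37: 34·25 = 850 ≡ 36. Thus 5^18 ≡ 36 ≡ −1 (mod 37).
By Euler's criterion 5 is a quadratic non-residue mod 37: no t satisfies t² ≡ 5 (mod 37).

No, no such integer exists.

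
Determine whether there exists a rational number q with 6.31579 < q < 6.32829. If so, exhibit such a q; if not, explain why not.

q = 139/22

Scale by 22: the interval becomes (138.94738, 139.22238), which contains the integer 139.
Hence 139/22 is a rational number with 6.31579 < 139/22 < 6.32829.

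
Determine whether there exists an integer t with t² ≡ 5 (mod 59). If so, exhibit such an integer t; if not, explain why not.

Take t = 51. Then 51² = 2601 = 44·59 + 5, so 51² ≡ 5 (mod 59).

t = 51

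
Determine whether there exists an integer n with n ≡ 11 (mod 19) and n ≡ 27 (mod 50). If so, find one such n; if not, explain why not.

Since 19 and 50 share no common factor, CRT says the pair of congruences has a solution (unique mod 950).
Write n = 11 + 19t and require 11 + 19t ≡ 27 (mod 50), i.e. 19t ≡ 16 (mod 50).
Since 19·29 = 551 = 11·50 + 1, the inverse of 19 mod 50 is 29.
Multiplying by 29: t ≡ 29·16 = 464 ≡ 14 (mod 50).
With t = 14: n = 11 + 19·14 = 277.
Verify: 277 = 14·19 + 11 and 277 = 5·50 + 27. ✓

n = 277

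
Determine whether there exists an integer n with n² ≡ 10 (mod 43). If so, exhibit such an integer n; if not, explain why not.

Take n = 28. Then 28² = 784 = 18·43 + 10, so 28² ≡ 10 (mod 43).

n = 28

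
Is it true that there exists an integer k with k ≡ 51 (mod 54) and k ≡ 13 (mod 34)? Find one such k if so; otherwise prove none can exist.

k = 591

Here gcd(54, 34) = 2, and both 51 and 13 leave remainder 1 mod 2, so the system is consistent.
Write k = 51 + 54t. Then 54t ≡ 13 − 51 ≡ 30 (mod 34); dividing through by 2 gives 27t ≡ 15 (mod 17).
27 ≡ 10 (mod 17), so this reads 10t ≡ 15 (mod 17). To invert 10 modulo 17: 17 = 1·10 + 7, 10 = 1·7 + 3, 7 = 2·3 + 1, 3 = 3·1 + 0, and unwinding, 1 = 7 − 2·3 = 7 − 2·(10 − 1·7) = −2·10 + 3·7 = −2·10 + 3·(17 − 1·10) = 3·17 − 5·10. Thus 10⁻¹ ≡ -5 ≡ 12 (mod 17).
Multiplying by 12: t ≡ 12·15 = 180 ≡ 10 (mod 17).
Then k = 51 + 54·10 = 591.
Verify: 591 = 10·54 + 51 and 591 = 17·34 + 13. ✓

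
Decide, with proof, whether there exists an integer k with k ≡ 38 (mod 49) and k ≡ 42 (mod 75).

k = 2292

The moduli 49 and 75 are coprime, so by the Chinese Remainder Theorem a unique solution modulo 3675 exists.
Any solution of the first congruence is k = 38 + 49t; substituting into the second, 49t ≡ 42 − 38 ≡ 4 (mod 75).
Note 49·49 = 2401 ≡ 1 (mod 75) (as 2401 − 1 = 32·75), so 49⁻¹ ≡ 49.
Therefore t ≡ 49·4 = 196 ≡ 46 (mod 75).
Taking t = 46 gives k = 38 + 49·46 = 2292.
Indeed 2292 ≡ 38 (mod 49) and 2292 ≡ 42 (mod 75).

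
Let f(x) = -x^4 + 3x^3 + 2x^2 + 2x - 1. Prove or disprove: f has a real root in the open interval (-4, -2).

No such root exists.

The endpoint values f(-4) = -425 and f(-2) = -37 are both negative. Claim: f(x) < 0 for every x in (-4, -2).
Substitute x = -2 − u, where 0 < u < 2 on the interval. Expanding, f(-2 − u) = -u^4 - 11u^3 - 40u^2 - 62u - 37.
All 5 nonzero coefficients of this polynomial in u are negative; hence for u > 0 the value is a sum of negative terms (the constant -37 among them).
So f is strictly negative on (-4, -2); no root exists in the interval.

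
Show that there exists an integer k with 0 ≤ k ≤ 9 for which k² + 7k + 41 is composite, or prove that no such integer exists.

k = 8

At k = 8: 8² + 7·8 + 41 = 161 = 7·23, which is composite.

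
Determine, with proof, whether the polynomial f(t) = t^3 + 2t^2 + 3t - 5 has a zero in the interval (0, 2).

Such a root exists.

f(0) = -5 and f(2) = 17, which have opposite signs.
f is continuous everywhere (it is a polynomial), in particular on [0, 2].
By the Intermediate Value Theorem f must vanish at some point of (0, 2).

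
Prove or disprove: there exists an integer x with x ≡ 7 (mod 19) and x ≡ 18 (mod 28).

gcd(19, 28) = 1, so the Chinese Remainder Theorem guarantees exactly one residue class mod 532 satisfying both.
Write x = 7 + 19t and require 7 + 19t ≡ 18 (mod 28), i.e. 19t ≡ 11 (mod 28).
Invert 19 mod 28 by the Euclidean algorithm: 28 = 1·19 + 9, 19 = 2·9 + 1, 9 = 9·1 + 0; back-substituting, 1 = 19 − 2·9 = 19 − 2·(28 − 1·19) = −2·28 + 3·19. Hence 19·3 ≡ 1, so 19⁻¹ ≡ 3 (mod 28).
Therefore t ≡ 3·11 = 33 ≡ 5 (mod 28).
Taking t = 5 gives x = 7 + 19·5 = 102.
Indeed 102 ≡ 7 (mod 19) and 102 ≡ 18 (mod 28).

x = 102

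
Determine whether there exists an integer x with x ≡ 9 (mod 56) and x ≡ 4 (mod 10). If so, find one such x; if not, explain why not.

There is no such integer.

Reduce both congruences modulo 2, which divides 56 and 10: they say x ≡ 9 (mod 2) and x ≡ 4 (mod 2).
But 9 mod 2 = 1 while 4 mod 2 = 0, a contradiction.
Hence the system has no solution.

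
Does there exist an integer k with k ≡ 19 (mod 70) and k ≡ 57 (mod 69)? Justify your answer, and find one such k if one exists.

The moduli 70 and 69 are coprime, so by the Chinese Remainder Theorem a unique solution modulo 4830 exists.
Any solution of the first congruence is k = 19 + 70t; substituting into the second, 70t ≡ 57 − 19 ≡ 38 (mod 69).
70 ≡ 1 (mod 69), so this reads 1t ≡ 38 (mod 69). So t ≡ 38 (mod 69).
Taking t = 38 gives k = 19 + 70·38 = 2679.
Verify: 2679 = 38·70 + 19 and 2679 = 38·69 + 57. ✓

k = 2679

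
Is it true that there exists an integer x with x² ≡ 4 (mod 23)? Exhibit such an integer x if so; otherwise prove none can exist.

Take x = 21. Then 21² = 441 = 19·23 + 4, so 21² ≡ 4 (mod 23).

x = 21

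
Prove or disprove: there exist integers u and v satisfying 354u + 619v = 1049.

354 and 619 are coprime, so 354u + 619v ranges over all of ℤ.
Dividing repeatedly: 619 = 1·354 + 265, 354 = 1·265 + 89, 265 = 2·89 + 87, 89 = 1·87 + 2, 87 = 43·2 + 1, 2 = 2·1 + 0.
Working back up the chain: 1 = 87 − 43·2 = 87 − 43·(89 − 1·87) = −43·89 + 44·87 = −43·89 + 44·(265 − 2·89) = 44·265 − 131·89 = 44·265 − 131·(354 − 1·265) = −131·354 + 175·265 = −131·354 + 175·(619 − 1·354) = 175·619 − 306·354. So 354·(-306) + 619·175 = 1.
Multiplying through by 1049: u = (-306)·1049 = -320994, v = 175·1049 = 183575 is a solution.
The general solution is u = -320994 + 619k, v = 183575 − 354k; taking k = 519 gives the smaller pair u = 267, v = -151.
Check: 354·267 + 619·(-151) = 94518 − 93469 = 1049. ✓

u = 267, v = -151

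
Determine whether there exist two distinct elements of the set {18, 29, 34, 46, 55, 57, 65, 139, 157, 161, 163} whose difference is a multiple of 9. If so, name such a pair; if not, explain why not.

Both 29 and 65 leave remainder 2 on division by 9; their difference 36 = 4·9 is a multiple of 9.

The pair (29, 65) works.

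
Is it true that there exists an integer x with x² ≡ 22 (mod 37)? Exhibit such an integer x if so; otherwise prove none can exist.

Apply Euler's criterion with the prime 37: 22 is a quadratic residue iff 22^18 ≡ 1 (mod 37), and a non-residue iff it is ≡ −1.
Repeated squaring mod 37: 22^2 = 484 ≡ 3; 22^4 ≡ 3² = 9 ≡ 9; 22^8 ≡ 9² = 81 ≡ 7; 22^16 ≡ 7² = 49 ≡ 12.
Since 18 = 16 + 2, 22^18 ≡ 12 · 3; multiplying out mod 37: 12·3 = 36 ≡ 36. Thus 22^18 ≡ 36 ≡ −1 (mod 37).
By Euler's criterion 22 is a quadratic non-residue mod 37: no x satisfies x² ≡ 22 (mod 37).

There is no such integer.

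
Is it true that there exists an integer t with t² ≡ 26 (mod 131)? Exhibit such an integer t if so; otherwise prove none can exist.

Apply Euler's criterion with the prime 131: 26 is a quadratic residue iff 26^65 ≡ 1 (mod 131), and a non-residue iff it is ≡ −1.
Squaring successively (mod 131): 26^2 = 676 ≡ 21; 26^4 ≡ 21² = 441 ≡ 48; 26^8 ≡ 48² = 2304 ≡ 77; 26^16 ≡ 77² = 5929 ≡ 34; 26^32 ≡ 34² = 1156 ≡ 108; 26^64 ≡ 108² = 11664 ≡ 5.
Since 65 = 64 + 1, 26^65 ≡ 5 · 26; multiplying out mod 131: 5·26 = 130 ≡ 130. Thus 26^65 ≡ 130 ≡ −1 (mod 131).
The value −1 means 26 is a non-residue modulo 131, so t² ≡ 26 (mod 131) is impossible.

No such integer exists.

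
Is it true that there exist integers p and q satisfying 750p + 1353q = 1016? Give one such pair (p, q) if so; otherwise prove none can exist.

No, no such integers exist.

gcd(750, 1353) = 3, so every integer of the form 750p + 1353q is a multiple of 3.
However 1016 leaves remainder 2 on division by 3.
So the equation is unsolvable over ℤ.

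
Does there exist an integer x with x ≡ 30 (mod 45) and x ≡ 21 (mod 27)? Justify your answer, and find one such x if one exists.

gcd(45, 27) = 9. A simultaneous solution exists iff 30 ≡ 21 (mod 9); here 30 mod 9 = 3 = 21 mod 9, so it does.
The integers ≡ 30 (mod 45) are 30, 75, …; their remainders mod 27 are 3, 21, so x = 75 is the first that is ≡ 21 (mod 27).
Check: 75 mod 45 = 30, 75 mod 27 = 21. ✓

x = 75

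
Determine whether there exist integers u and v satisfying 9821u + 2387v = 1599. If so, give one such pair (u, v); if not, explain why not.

There are no such integers.

Any value of 9821u + 2387v is a multiple of gcd(9821, 2387) = 7.
But 1599 is not a multiple of 7 (it leaves remainder 3).
So the equation is unsolvable over ℤ.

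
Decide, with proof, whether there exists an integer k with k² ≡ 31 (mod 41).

k = 21 works: 21² = 441, and 441 − 31 = 410 = 10·41.

k = 21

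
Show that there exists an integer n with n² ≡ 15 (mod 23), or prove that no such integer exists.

23 is prime, so by Euler's criterion 15 is a square mod 23 iff 15^((23−1)/2) = 15^11 ≡ 1 (mod 23).
Squaring successively (mod 23): 15^2 = 225 ≡ 18; 15^4 ≡ 18² = 324 ≡ 2; 15^8 ≡ 2² = 4 ≡ 4.
Since 11 = 8 + 2 + 1, 15^11 ≡ 4 · 18 · 15; multiplying out mod 23: 4·18 = 72 ≡ 3, then 3·15 = 45 ≡ 22. Thus 15^11 ≡ 22 ≡ −1 (mod 23).
By Euler's criterion 15 is a quadratic non-residue mod 23: no n satisfies n² ≡ 15 (mod 23).

No, no such integer exists.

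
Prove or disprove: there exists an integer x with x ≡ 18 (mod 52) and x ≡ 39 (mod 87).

x = 3606

gcd(52, 87) = 1, so the Chinese Remainder Theorem guarantees exactly one residue class mod 4524 satisfying both.
Write x = 18 + 52t and require 18 + 52t ≡ 39 (mod 87), i.e. 52t ≡ 21 (mod 87).
Note 52·82 = 4264 ≡ 1 (mod 87) (as 4264 − 1 = 49·87), so 52⁻¹ ≡ 82.
Multiplying by 82: t ≡ 82·21 = 1722 ≡ 69 (mod 87).
Taking t = 69 gives x = 18 + 52·69 = 3606.
Check: 3606 mod 52 = 18, 3606 mod 87 = 39. ✓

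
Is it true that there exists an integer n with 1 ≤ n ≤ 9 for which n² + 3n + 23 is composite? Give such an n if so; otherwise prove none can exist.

n = 1

At n = 1: 1² + 3·1 + 23 = 27 = 3·9, which is composite.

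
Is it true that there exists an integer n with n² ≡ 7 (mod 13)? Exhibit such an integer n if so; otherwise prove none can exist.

Computing n² mod 13 for n = 0, 1, …, 6 (enough, by the symmetry n ↦ 13 − n) gives 0, 1, 4, 9, 3, 12, 10.
The set of squares mod 13 is therefore {0, 1, 3, 4, 9, 10, 12}, which does not contain 7.
Hence no integer n has n² ≡ 7 (mod 13).

No such integer exists.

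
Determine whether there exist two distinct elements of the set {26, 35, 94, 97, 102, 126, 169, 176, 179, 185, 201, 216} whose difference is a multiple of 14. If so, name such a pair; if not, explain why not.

Two integers differ by a multiple of 14 exactly when they have the same residue mod 14. The residues are 26↦12, 35↦7, 94↦10, 97↦13, 102↦4, 126↦0, 169↦1, 176↦8, 179↦11, 185↦3, 201↦5, 216↦6.
All 12 residues are distinct, so no two elements differ by a multiple of 14.

There is no such pair.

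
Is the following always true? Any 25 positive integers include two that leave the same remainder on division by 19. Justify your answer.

Yes.

Each integer lies in one of the 19 residue classes modulo 19.
Placing 25 integers into 19 classes, some class receives at least two — say a and b.
That is, a and b leave the same remainder on division by 19, as claimed.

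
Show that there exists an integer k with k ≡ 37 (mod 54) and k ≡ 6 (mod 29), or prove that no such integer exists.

k = 847

The moduli 54 and 29 are coprime, so by the Chinese Remainder Theorem a unique solution modulo 1566 exists.
Write k = 37 + 54t and require 37 + 54t ≡ 6 (mod 29), i.e. 54t ≡ 27 (mod 29).
54 ≡ 25 (mod 29), so this reads 25t ≡ 27 (mod 29). Invert 25 mod 29 by the Euclidean algorithm: 29 = 1·25 + 4, 25 = 6·4 + 1, 4 = 4·1 + 0; back-substituting, 1 = 25 − 6·4 = 25 − 6·(29 − 1·25) = −6·29 + 7·25. Hence 25·7 ≡ 1, so 25⁻¹ ≡ 7 (mod 29).
Therefore t ≡ 7·27 = 189 ≡ 15 (mod 29).
With t = 15: k = 37 + 54·15 = 847.
Indeed 847 ≡ 37 (mod 54) and 847 ≡ 6 (mod 29).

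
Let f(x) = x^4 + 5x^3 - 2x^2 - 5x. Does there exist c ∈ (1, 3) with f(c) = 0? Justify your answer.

Yes, f has a root in the interval.

f(1) = -1 and f(3) = 183, which have opposite signs.
As a polynomial, f is continuous on every closed interval.
By the Intermediate Value Theorem f must vanish at some point of (1, 3).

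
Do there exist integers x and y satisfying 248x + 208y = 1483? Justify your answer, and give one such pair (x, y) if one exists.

No, no such integers exist.

Any value of 248x + 208y is a multiple of gcd(248, 208) = 8.
However 1483 leaves remainder 3 on division by 8.
Therefore 248x + 208y = 1483 has no solution in integers.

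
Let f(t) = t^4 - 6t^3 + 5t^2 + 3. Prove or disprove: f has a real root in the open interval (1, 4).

f(1) = 3 and f(4) = -45, which have opposite signs.
As a polynomial, f is continuous on every closed interval.
By the Intermediate Value Theorem, f takes the value 0 somewhere in the open interval.

Such a root exists.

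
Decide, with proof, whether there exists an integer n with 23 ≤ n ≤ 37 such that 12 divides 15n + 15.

Try n = 23: 15·23 + 15 = 360 = 30·12, which is divisible by 12.

n = 23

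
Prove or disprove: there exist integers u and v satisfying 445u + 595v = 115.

Every value of 445u + 595v is a multiple of gcd(445, 595) = 5; since 5 ∣ 115, solutions exist.
Dividing through by 5 reduces the equation to 89u + 119v = 23.
Run the Euclidean algorithm on 119 and 89: 119 = 1·89 + 30, 89 = 2·30 + 29, 30 = 1·29 + 1, 29 = 29·1 + 0.
Unwinding: 1 = 30 − 1·29 = 30 − (89 − 2·30) = −89 + 3·30 = −89 + 3·(119 − 1·89) = 3·119 − 4·89, i.e. 89·(-4) + 119·3 = 1.
Scaling by 23 gives the particular solution (u, v) = (-92, 69).
The general solution is u = -92 + 119k, v = 69 − 89k; taking k = 1 gives the smaller pair u = 27, v = -20.
Check: 445·27 + 595·(-20) = 12015 − 11900 = 115. ✓

u = 27, v = -20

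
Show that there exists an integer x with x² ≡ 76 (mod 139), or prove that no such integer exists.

139 is prime, so by Euler's criterion 76 is a square mod 139 iff 76^((139−1)/2) = 76^69 ≡ 1 (mod 139).
Squaring successively (mod 139): 76^2 = 5776 ≡ 77; 76^4 ≡ 77² = 5929 ≡ 91; 76^8 ≡ 91² = 8281 ≡ 80; 76^16 ≡ 80² = 6400 ≡ 6; 76^32 ≡ 6² = 36 ≡ 36; 76^64 ≡ 36² = 1296 ≡ 45.
Since 69 = 64 + 4 + 1, 76^69 ≡ 45 · 91 · 76; multiplying out mod 139: 45·91 = 4095 ≡ 64, then 64·76 = 4864 ≡ 138. Thus 76^69 ≡ 138 ≡ −1 (mod 139).
The value −1 means 76 is a non-residue modulo 139, so x² ≡ 76 (mod 139) is impossible.

No such integer exists.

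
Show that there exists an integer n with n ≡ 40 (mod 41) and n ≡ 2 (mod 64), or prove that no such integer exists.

n = 450

gcd(41, 64) = 1, so the Chinese Remainder Theorem guarantees exactly one residue class mod 2624 satisfying both.
Any solution of the first congruence is n = 40 + 41t; substituting into the second, 41t ≡ 2 − 40 ≡ 26 (mod 64).
Note 41·25 = 1025 ≡ 1 (mod 64) (as 1025 − 1 = 16·64), so 41⁻¹ ≡ 25.
Therefore t ≡ 25·26 = 650 ≡ 10 (mod 64).
With t = 10: n = 40 + 41·10 = 450.
Verify: 450 = 10·41 + 40 and 450 = 7·64 + 2. ✓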